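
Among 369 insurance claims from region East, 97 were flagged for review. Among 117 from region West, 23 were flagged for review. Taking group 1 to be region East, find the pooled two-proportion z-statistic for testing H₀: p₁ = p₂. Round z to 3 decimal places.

Sample proportions: p̂₁ = 97/369 = 0.26287 and p̂₂ = 23/117 = 0.19658.
Pooled p̂ = (97+23)/(369+117) = 120/486 = 0.24691.
SE = √[p̂(1−p̂)(1/n₁+1/n₂)] = √[0.24691·0.75309·(1/369+1/117)] ≈ 0.045752.
z = (p̂₁ − p̂₂)/SE = (0.26287 − 0.19658)/0.045752 = 0.06629/0.045752 = 1.449.

z = 1.449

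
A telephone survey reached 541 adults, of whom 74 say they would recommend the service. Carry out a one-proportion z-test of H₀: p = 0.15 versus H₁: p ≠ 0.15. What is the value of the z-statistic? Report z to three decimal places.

p̂ = 74/541 = 0.13678.
Null standard error: √(0.15·0.85/541) = √0.000235675 = 0.015352.
z = (0.13678 − 0.15)/0.015352 = -0.01322/0.015352 = -0.861.

z = -0.861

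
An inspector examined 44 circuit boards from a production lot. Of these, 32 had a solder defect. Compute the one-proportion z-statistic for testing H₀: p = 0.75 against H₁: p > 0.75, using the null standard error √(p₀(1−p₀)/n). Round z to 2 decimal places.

z = -0.35

Sample proportion p̂ = 32/44 = 0.72727.
SE₀ = √(0.75·0.25/44) = 0.065279.
z = (0.72727 − 0.75)/0.065279 = -0.02273/0.065279 = -0.35.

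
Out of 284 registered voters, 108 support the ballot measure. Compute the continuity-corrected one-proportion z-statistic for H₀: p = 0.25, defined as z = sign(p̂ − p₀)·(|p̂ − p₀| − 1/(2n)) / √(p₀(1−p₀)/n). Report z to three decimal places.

With x = 108 successes in n = 284, p̂ = 0.38028. p̂ − p₀ = 0.130282.
1/(2n) = 0.001761.
Corrected numerator: |0.130282| − 0.001761 = 0.128521.
Under H₀, SE = √(p₀(1−p₀)/n) = √(0.25·0.75/284) = √0.000660211 = 0.025695.
z = (+)0.128521/0.025695 = 5.002.

z = 5.002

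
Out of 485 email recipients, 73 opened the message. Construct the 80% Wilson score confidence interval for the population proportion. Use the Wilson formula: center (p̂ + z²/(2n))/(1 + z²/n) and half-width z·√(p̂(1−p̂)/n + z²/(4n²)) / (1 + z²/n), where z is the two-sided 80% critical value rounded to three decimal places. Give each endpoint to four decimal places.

(0.1309, 0.1725)

p̂ = 73/485 = 0.15052; z = 1.282, so z² = 1.643524.
1 + z²/n = 1.003389.
Center = (0.15052 + 0.001694)/1.003389 = 0.15170.
Radicand: p̂(1−p̂)/n + z²/(4n²) = 0.000263630 + 0.000001747 = 0.000265377.
Half-width = z·√(radicand)/denom = 1.282·0.016290/1.003389 = 0.02081.
So the interval runs from 0.1309 to 0.1725.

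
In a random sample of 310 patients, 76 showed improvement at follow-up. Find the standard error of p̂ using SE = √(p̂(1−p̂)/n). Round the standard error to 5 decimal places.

With x = 76 successes in n = 310, p̂ = 0.24516.
p̂(1−p̂) = 0.185057.
Dividing by n and taking the root: √0.000596958 = 0.02443.

SE = 0.02443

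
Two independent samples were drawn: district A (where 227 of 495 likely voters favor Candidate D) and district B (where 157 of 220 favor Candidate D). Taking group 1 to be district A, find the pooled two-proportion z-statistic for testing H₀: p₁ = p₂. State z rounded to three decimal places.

z = -6.313

p̂₁ = 227/495 = 0.45859, p̂₂ = 157/220 = 0.71364.
Pooled p̂ = (227+157)/(495+220) = 384/715 = 0.53706.
Pooled SE = √[0.2486263·0.00656566] ≈ 0.040403.
z = -0.25505/0.040403 = -6.313.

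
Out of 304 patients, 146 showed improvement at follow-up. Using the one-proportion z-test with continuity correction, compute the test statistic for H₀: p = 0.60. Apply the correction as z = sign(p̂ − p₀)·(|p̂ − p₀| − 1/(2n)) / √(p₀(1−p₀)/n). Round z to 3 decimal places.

p̂ = 146/304 = 0.48026. p̂ − p₀ = -0.119737.
1/(2n) = 0.001645.
Corrected numerator: |-0.119737| − 0.001645 = 0.118092.
SE₀ = √(0.60·0.40/304) = 0.028098.
z = (−)0.118092/0.028098 = -4.203.

z = -4.203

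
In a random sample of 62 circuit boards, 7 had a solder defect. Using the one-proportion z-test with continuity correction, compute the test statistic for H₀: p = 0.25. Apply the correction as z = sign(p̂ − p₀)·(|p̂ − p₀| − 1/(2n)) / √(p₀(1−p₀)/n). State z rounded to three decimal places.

z = -2.346

Sample proportion p̂ = 7/62 = 0.11290. p̂ − p₀ = -0.137097.
Continuity correction 1/(2n) = 1/124 = 0.008065.
Corrected numerator: |-0.137097| − 0.008065 = 0.129032.
Under H₀, SE = √(p₀(1−p₀)/n) = √(0.25·0.75/62) = √0.003024194 = 0.054993.
z = −0.129032/0.054993 = -2.346.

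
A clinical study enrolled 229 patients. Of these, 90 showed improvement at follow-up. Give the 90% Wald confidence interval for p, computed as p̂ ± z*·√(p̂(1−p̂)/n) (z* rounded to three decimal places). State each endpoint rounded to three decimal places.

p̂ = 90/229 = 0.39301.
Standard error of p̂: √(0.238554/229) = √0.001041720 = 0.032276.
z* = 1.645 at the 90% level.
Margin of error: 1.645 × 0.032276 = 0.05309.
So the interval runs from 0.340 to 0.446.

(0.340, 0.446)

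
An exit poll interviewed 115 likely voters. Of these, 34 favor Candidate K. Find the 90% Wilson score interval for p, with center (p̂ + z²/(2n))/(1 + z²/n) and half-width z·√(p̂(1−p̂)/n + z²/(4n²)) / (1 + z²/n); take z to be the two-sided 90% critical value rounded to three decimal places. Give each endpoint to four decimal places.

Here p̂ = 34/115 = 0.29565 and z = 1.645 (z² = 2.706025).
Denominator 1 + z²/n = 1 + 2.706025/115 = 1.023531.
Adjusted center: (0.29565 + z²/(2n))/1.023531 = 0.30035.
Radicand: p̂(1−p̂)/n + z²/(4n²) = 0.001810800 + 0.000051154 = 0.001861954.
Half-width = z·√(radicand)/denom = 1.645·0.043150/1.023531 = 0.06935.
Interval: 0.30035 ± 0.06935 → (0.2310, 0.3697).

(0.2310, 0.3697)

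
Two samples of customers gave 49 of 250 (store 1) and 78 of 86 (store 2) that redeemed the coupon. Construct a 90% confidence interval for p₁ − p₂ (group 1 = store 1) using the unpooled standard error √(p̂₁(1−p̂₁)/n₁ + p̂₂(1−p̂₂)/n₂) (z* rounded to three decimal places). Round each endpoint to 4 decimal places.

p̂₁ = 49/250 = 0.19600, p̂₂ = 78/86 = 0.90698; p̂₁ − p̂₂ = -0.71098.
SE = √(0.000630336 + 0.000981046) = √0.001611382 = 0.040142.
The 90% critical value is z* = 1.645. Margin of error = 0.06603.
CI: -0.71098 ± 0.06603 = (-0.7770, -0.6449).

(-0.7770, -0.6449)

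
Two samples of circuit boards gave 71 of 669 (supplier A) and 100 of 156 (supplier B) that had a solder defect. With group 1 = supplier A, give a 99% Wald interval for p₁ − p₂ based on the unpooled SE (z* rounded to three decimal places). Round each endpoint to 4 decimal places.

(-0.6385, -0.4313)

p̂₁ = 0.10613, p̂₂ = 0.64103, so the observed difference is -0.53490.
Unpooled SE = √(p̂₁(1−p̂₁)/n₁ + p̂₂(1−p̂₂)/n₂) = √(0.000141802 + 0.001475075) = 0.040210.
z* = 2.576 at the 99% level. Margin = 2.576·0.040210 = 0.10358.
CI: -0.53490 ± 0.10358 = (-0.6385, -0.4313).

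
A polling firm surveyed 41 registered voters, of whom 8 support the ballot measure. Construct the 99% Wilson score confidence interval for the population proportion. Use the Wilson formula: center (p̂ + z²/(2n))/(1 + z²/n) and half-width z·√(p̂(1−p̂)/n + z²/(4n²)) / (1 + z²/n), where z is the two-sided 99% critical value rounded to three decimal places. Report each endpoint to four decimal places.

(0.0837, 0.3915)

Here p̂ = 8/41 = 0.19512 and z = 2.576 (z² = 6.635776).
Denominator 1 + z²/n = 1 + 6.635776/41 = 1.161848.
Center = (0.19512 + 0.080924)/1.161848 = 0.23759.
Radicand: p̂(1−p̂)/n + z²/(4n²) = 0.003830473 + 0.000986879 = 0.004817352.
Half-width = 2.576·√0.004817352/1.161848 = 0.15389.
CI: 0.23759 ± 0.15389 = (0.0837, 0.3915).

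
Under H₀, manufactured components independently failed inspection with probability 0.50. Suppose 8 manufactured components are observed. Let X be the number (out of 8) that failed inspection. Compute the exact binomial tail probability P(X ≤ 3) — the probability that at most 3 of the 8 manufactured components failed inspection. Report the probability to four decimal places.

P = 0.3633

X ~ Binomial(n=8, p=0.50).
P(X ≤ 3) = C(8,0)·0.50^0·0.50^8 + C(8,1)·0.50^1·0.50^7 + C(8,2)·0.50^2·0.50^6 + C(8,3)·0.50^3·0.50^5.
= 0.003906 + 0.031250 + 0.109375 + 0.218750 = 0.3633.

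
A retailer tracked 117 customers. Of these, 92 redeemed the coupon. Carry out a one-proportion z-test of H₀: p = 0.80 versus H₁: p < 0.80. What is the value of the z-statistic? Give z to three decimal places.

p̂ = 92/117 = 0.78632.
Under H₀, SE = √(p₀(1−p₀)/n) = √(0.80·0.20/117) = √0.001367521 = 0.036980.
Test statistic: z = -0.01368/0.036980 = -0.370.

z = -0.370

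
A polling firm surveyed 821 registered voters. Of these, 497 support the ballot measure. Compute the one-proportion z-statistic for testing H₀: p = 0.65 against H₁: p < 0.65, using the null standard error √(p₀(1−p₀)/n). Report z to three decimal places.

z = -2.682

The sample proportion is 497/821 = 0.60536.
SE₀ = √(0.65·0.35/821) = 0.016646.
Test statistic: z = -0.04464/0.016646 = -2.682.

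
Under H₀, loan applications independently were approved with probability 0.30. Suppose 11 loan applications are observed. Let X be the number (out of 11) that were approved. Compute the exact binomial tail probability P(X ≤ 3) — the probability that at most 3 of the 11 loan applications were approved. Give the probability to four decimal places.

P = 0.5696

X is binomial with n = 11 and p = 0.30.
P(X ≤ 3) = C(11,0)·0.30^0·0.70^11 + C(11,1)·0.30^1·0.70^10 + C(11,2)·0.30^2·0.70^9 + C(11,3)·0.30^3·0.70^8.
= 0.019773 + 0.093217 + 0.199750 + 0.256822 = 0.5696.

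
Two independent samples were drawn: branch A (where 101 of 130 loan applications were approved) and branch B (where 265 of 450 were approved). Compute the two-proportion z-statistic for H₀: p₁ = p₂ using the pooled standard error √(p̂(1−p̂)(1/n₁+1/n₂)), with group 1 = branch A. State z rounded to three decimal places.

Sample proportions: p̂₁ = 101/130 = 0.77692 and p̂₂ = 265/450 = 0.58889.
Pooled p̂ = (101+265)/(130+450) = 366/580 = 0.63103.
Pooled SE = √[0.2328300·0.00991453] ≈ 0.048046.
z = (p̂₁ − p̂₂)/SE = (0.77692 − 0.58889)/0.048046 = 0.18803/0.048046 = 3.914.

z = 3.914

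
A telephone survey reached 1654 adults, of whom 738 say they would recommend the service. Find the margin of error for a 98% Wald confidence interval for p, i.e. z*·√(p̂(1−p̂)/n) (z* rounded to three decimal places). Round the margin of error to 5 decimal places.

ME = 0.02843

The sample proportion is 738/1654 = 0.44619.
Standard error of p̂: √(0.247105/1654) = √0.000149398 = 0.012223.
z* = 2.326 at the 98% level.
So ME = 0.02843.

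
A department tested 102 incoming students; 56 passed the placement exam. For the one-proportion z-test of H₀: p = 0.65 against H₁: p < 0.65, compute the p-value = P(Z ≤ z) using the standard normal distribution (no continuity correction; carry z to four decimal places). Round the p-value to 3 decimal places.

Sample proportion p̂ = 56/102 = 0.54902.
SE₀ = √(0.65·0.35/102) = 0.047227.
Test statistic (full precision, shown to 4 dp): z = (56/102 − 0.65)/SE₀ ≈ -2.1382.
From the standard normal, P(Z ≤ z) = 0.016.

p-value = 0.016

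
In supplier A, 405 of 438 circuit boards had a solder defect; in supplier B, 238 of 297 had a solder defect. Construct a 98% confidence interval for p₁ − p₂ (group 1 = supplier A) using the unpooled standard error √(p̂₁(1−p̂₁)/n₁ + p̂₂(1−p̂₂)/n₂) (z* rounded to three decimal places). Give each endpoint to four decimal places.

(0.0620, 0.1846)

p̂₁ = 0.92466, p̂₂ = 0.80135, so the observed difference is 0.12331.
SE = √(0.000159055 + 0.000535994) = √0.000695049 = 0.026364.
The 98% critical value is z* = 2.326. Margin = 2.326·0.026364 = 0.06132.
Interval: 0.12331 ± 0.06132 → (0.0620, 0.1846).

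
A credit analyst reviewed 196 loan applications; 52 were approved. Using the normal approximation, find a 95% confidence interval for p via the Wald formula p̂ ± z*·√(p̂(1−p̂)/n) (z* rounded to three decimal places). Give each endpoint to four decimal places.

(0.2035, 0.3271)

Sample proportion p̂ = 52/196 = 0.26531.
Standard error of p̂: √(0.194919/196) = √0.000994484 = 0.031535.
For 95% confidence, z* = 1.960.
Margin of error: 1.960 × 0.031535 = 0.06181.
So the interval runs from 0.2035 to 0.3271.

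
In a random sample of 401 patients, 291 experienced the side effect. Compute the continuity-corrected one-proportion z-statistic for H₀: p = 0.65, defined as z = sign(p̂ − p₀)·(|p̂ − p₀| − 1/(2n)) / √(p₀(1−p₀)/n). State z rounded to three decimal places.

With x = 291 successes in n = 401, p̂ = 0.72569. p̂ − p₀ = 0.075686.
1/(2n) = 0.001247.
Corrected numerator: |0.075686| − 0.001247 = 0.074439.
Null standard error: √(0.65·0.35/401) = √0.000567332 = 0.023819.
z = (+)0.074439/0.023819 = 3.125.

z = 3.125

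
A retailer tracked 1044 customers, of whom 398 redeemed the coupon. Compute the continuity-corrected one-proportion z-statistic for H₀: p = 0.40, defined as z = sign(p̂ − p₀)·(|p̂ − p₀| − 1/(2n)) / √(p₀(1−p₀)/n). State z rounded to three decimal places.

Sample proportion p̂ = 398/1044 = 0.38123. p̂ − p₀ = -0.018774.
Continuity correction 1/(2n) = 1/2088 = 0.000479.
Corrected numerator: |-0.018774| − 0.000479 = 0.018295.
Null standard error: √(0.40·0.60/1044) = √0.000229885 = 0.015162.
z = −0.018295/0.015162 = -1.207.

z = -1.207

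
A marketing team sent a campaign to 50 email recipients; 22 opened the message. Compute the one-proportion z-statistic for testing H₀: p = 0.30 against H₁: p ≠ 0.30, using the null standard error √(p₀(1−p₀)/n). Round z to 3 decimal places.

z = 2.160

Sample proportion p̂ = 22/50 = 0.44000.
Under H₀, SE = √(p₀(1−p₀)/n) = √(0.30·0.70/50) = √0.004200000 = 0.064807.
Test statistic: z = 0.14000/0.064807 = 2.160.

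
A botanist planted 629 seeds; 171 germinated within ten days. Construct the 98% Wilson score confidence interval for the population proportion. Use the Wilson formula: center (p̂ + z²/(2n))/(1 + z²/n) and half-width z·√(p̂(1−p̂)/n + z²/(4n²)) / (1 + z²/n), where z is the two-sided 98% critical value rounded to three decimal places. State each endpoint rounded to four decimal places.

(0.2327, 0.3149)

p̂ = 171/629 = 0.27186; z = 2.326, so z² = 5.410276.
Denominator 1 + z²/n = 1 + 5.410276/629 = 1.008601.
Adjusted center: (0.27186 + z²/(2n))/1.008601 = 0.27381.
Radicand: p̂(1−p̂)/n + z²/(4n²) = 0.000314709 + 0.000003419 = 0.000318128.
Half-width = 2.326·√0.000318128/1.008601 = 0.04113.
CI: 0.27381 ± 0.04113 = (0.2327, 0.3149).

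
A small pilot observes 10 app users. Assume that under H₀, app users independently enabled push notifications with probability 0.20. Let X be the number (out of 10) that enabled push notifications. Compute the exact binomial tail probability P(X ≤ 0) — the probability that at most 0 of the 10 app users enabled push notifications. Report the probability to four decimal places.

P = 0.1074

X is binomial with n = 10 and p = 0.20.
P(X ≤ 0) = C(10,0)·0.20^0·0.80^10.
= 0.107374 = 0.1074.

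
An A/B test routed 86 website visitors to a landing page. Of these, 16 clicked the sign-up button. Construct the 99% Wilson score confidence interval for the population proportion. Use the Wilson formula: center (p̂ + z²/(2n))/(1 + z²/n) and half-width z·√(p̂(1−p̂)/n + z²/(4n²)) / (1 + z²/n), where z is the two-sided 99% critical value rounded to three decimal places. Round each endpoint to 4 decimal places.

(0.1020, 0.3151)

Here p̂ = 16/86 = 0.18605 and z = 2.576 (z² = 6.635776).
1 + z²/n = 1.077160.
Center = (0.18605 + 0.038580)/1.077160 = 0.20854.
Radicand: p̂(1−p̂)/n + z²/(4n²) = 0.001760851 + 0.000224303 = 0.001985154.
Half-width = z·√(radicand)/denom = 2.576·0.044555/1.077160 = 0.10655.
So the interval runs from 0.1020 to 0.3151.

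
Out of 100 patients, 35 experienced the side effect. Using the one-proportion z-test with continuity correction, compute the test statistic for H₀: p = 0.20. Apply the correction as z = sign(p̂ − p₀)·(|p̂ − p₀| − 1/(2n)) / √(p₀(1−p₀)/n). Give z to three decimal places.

z = 3.625

The sample proportion is 35/100 = 0.35000. p̂ − p₀ = 0.150000.
1/(2n) = 0.005000.
Corrected numerator: |0.150000| − 0.005000 = 0.145000.
SE₀ = √(0.20·0.80/100) = 0.040000.
z = (+)0.145000/0.040000 = 3.625.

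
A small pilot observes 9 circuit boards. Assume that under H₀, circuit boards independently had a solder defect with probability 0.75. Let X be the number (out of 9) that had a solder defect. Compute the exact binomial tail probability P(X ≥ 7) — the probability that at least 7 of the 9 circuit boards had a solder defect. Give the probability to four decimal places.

P = 0.6007

X ~ Binomial(n=9, p=0.75).
P(X ≥ 7) = C(9,7)·0.75^7·0.25^2 + C(9,8)·0.75^8·0.25^1 + C(9,9)·0.75^9·0.25^0.
= 0.300339 + 0.225254 + 0.075085 = 0.6007.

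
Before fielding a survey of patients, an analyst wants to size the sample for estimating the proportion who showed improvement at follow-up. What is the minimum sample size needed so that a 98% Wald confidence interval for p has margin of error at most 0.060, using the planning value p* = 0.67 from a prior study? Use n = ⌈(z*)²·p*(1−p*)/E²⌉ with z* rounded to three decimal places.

n = 333

For 98% confidence, z* = 2.326.
p*(1−p*) = 0.67·0.33 = 0.2211.
Required n before rounding: 5.410276 × 0.2211 / 0.060² = 332.281.
Rounding up, n = 333.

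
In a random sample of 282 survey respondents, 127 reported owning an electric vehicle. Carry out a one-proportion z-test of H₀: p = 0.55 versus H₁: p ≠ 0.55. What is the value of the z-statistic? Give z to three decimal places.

With x = 127 successes in n = 282, p̂ = 0.45035.
Under H₀, SE = √(p₀(1−p₀)/n) = √(0.55·0.45/282) = √0.000877660 = 0.029625.
Test statistic: z = -0.09965/0.029625 = -3.364.

z = -3.364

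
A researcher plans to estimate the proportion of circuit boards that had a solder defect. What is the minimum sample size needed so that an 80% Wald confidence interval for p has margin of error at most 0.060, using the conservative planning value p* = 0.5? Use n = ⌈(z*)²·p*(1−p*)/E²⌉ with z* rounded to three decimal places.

z* = 1.282 at the 80% level.
p*(1−p*) = 0.50·0.50 = 0.2500.
(z*)²·p*(1−p*)/E² = 1.643524·0.2500/0.003600 = 114.134.
Rounding up, n = 115.

n = 115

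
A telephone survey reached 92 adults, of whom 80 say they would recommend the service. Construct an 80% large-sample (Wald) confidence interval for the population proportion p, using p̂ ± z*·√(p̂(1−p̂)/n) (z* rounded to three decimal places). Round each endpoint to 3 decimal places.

(0.825, 0.915)

With x = 80 successes in n = 92, p̂ = 0.86957.
SE(p̂) = √(0.86957·0.13043/92) = 0.035112.
For 80% confidence, z* = 1.282.
Margin of error: 1.282 × 0.035112 = 0.04501.
Interval: 0.86957 ± 0.04501 → (0.825, 0.915).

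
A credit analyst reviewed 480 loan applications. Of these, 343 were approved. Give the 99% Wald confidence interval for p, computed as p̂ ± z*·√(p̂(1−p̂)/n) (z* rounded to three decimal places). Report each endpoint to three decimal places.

The sample proportion is 343/480 = 0.71458.
SE = √(p̂(1−p̂)/n) = √(0.203954/480) = 0.020613.
z* = 2.576 at the 99% level.
Margin of error: 2.576 × 0.020613 = 0.05310.
CI: 0.71458 ± 0.05310 = (0.661, 0.768).

(0.661, 0.768)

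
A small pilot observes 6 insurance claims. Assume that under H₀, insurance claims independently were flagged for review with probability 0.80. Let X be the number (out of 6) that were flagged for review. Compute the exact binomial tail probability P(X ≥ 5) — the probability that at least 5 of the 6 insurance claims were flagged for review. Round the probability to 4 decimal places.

P = 0.6554

X is binomial with n = 6 and p = 0.80.
P(X ≥ 5) = C(6,5)·0.80^5·0.20^1 + C(6,6)·0.80^6·0.20^0.
= 0.393216 + 0.262144 = 0.6554.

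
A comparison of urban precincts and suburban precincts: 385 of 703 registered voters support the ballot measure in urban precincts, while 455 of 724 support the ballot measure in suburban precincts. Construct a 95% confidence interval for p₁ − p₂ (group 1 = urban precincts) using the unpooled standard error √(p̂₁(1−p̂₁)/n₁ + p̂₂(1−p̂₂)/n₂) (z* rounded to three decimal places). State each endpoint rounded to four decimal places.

p̂₁ = 385/703 = 0.54765, p̂₂ = 455/724 = 0.62845; p̂₁ − p̂₂ = -0.08080.
SE = √(0.000352389 + 0.000322514) = √0.000674903 = 0.025979.
z* = 1.960 at the 95% level. Margin = 1.960·0.025979 = 0.05092.
So the interval runs from -0.1317 to -0.0299.

(-0.1317, -0.0299)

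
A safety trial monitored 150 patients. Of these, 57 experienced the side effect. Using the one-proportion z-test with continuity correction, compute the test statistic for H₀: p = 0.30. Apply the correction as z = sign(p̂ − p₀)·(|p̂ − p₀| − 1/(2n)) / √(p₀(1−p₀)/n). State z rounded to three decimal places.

p̂ = 57/150 = 0.38000. p̂ − p₀ = 0.080000.
Continuity correction 1/(2n) = 1/300 = 0.003333.
Corrected numerator: |0.080000| − 0.003333 = 0.076667.
Null standard error: √(0.30·0.70/150) = √0.001400000 = 0.037417.
z = +0.076667/0.037417 = 2.049.

z = 2.049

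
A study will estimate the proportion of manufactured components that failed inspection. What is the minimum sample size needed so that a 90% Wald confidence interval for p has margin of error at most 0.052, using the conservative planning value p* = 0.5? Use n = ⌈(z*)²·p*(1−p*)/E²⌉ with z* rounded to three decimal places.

For 90% confidence, z* = 1.645.
p*(1−p*) = 0.2500.
Required n before rounding: 2.706025 × 0.2500 / 0.052² = 250.187.
Rounding up, n = 251.

n = 251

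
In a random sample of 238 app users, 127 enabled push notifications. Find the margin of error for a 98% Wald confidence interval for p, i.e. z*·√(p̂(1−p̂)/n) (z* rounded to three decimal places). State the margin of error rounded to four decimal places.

With x = 127 successes in n = 238, p̂ = 0.53361.
SE(p̂) = √(0.53361·0.46639/238) = 0.032337.
z* = 2.326 at the 98% level.
So ME = 0.0752.

ME = 0.0752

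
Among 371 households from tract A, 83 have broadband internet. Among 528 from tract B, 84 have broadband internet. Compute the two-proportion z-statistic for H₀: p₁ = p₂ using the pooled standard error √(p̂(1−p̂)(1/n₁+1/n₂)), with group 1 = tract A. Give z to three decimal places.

z = 2.453

p̂₁ = 83/371 = 0.22372, p̂₂ = 84/528 = 0.15909.
Pooling: p̂ = 167/899 = 0.18576.
Pooled SE = √[0.1512545·0.00458936] ≈ 0.026347.
z = (p̂₁ − p̂₂)/SE = (0.22372 − 0.15909)/0.026347 = 0.06463/0.026347 = 2.453.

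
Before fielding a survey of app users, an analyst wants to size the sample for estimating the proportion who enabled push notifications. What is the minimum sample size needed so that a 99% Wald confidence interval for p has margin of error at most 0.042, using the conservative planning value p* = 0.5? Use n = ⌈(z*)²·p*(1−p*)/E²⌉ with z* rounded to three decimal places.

n = 941

For 99% confidence, z* = 2.576.
p*(1−p*) = 0.2500.
(z*)²·p*(1−p*)/E² = 6.635776·0.2500/0.001764 = 940.444.
⌈940.444⌉ = 941.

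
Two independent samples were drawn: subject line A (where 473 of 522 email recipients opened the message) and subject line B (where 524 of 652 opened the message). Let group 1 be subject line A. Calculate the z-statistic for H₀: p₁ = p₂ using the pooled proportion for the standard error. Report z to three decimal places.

Sample proportions: p̂₁ = 473/522 = 0.90613 and p̂₂ = 524/652 = 0.80368.
Pooling: p̂ = 997/1174 = 0.84923.
Pooled SE = √[0.1280360·0.00344945] ≈ 0.021016.
z = (p̂₁ − p̂₂)/SE = (0.90613 − 0.80368)/0.021016 = 0.10245/0.021016 = 4.875.

z = 4.875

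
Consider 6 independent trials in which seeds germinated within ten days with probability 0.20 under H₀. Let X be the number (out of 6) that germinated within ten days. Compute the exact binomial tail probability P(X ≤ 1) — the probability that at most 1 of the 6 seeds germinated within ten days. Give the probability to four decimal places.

X ~ Binomial(n=6, p=0.20).
P(X ≤ 1) = C(6,0)·0.20^0·0.80^6 + C(6,1)·0.20^1·0.80^5.
= 0.262144 + 0.393216 = 0.6554.

P = 0.6554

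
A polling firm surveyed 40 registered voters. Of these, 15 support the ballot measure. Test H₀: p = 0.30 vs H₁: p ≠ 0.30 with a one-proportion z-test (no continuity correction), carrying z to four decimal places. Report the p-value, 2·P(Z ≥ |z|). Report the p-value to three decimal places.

p-value = 0.301

p̂ = 15/40 = 0.37500.
Null standard error: √(0.30·0.70/40) = √0.005250000 = 0.072457.
z = (p̂ − p₀)/SE = (15/40 − 0.30)/0.072457 ≈ 1.0351.
p-value = 2·P(Z ≥ |z|) with z = 1.0351 → 0.301.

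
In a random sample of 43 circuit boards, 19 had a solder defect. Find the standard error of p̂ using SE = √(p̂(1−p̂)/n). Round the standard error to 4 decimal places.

SE = 0.0757

With x = 19 successes in n = 43, p̂ = 0.44186.
p̂(1−p̂) = 0.246620.
Dividing by n and taking the root: √0.005735349 = 0.0757.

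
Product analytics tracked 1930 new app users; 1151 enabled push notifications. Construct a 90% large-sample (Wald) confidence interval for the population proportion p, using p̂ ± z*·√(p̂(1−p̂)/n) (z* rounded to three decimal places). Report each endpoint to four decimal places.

(0.5780, 0.6147)

p̂ = 1151/1930 = 0.59637.
Standard error of p̂: √(0.240712/1930) = √0.000124721 = 0.011168.
The 90% critical value is z* = 1.645.
Margin = 1.645·0.011168 = 0.01837.
So the interval runs from 0.5780 to 0.6147.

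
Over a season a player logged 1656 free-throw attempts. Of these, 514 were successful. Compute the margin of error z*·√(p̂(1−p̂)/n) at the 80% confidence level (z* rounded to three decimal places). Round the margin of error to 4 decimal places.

ME = 0.0146

Sample proportion p̂ = 514/1656 = 0.31039.
SE(p̂) = √(0.31039·0.68961/1656) = 0.011369.
z* = 1.282 at the 80% level.
So ME = 0.0146.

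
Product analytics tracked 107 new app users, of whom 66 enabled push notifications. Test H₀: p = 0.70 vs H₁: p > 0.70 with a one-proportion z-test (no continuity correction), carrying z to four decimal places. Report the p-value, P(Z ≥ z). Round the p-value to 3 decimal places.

Sample proportion p̂ = 66/107 = 0.61682.
Under H₀, SE = √(p₀(1−p₀)/n) = √(0.70·0.30/107) = √0.001962617 = 0.044301.
Test statistic (full precision, shown to 4 dp): z = (66/107 − 0.70)/SE₀ ≈ -1.8775.
From the standard normal, P(Z ≥ z) = 0.970.

p-value = 0.970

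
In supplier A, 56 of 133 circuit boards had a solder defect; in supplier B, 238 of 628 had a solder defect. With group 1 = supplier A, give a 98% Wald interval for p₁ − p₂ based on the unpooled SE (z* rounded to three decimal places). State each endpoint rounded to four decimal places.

p̂₁ = 0.42105, p̂₂ = 0.37898, so the observed difference is 0.04207.
Unpooled SE = √(p̂₁(1−p̂₁)/n₁ + p̂₂(1−p̂₂)/n₂) = √(0.001832837 + 0.000374768) = 0.046985.
For 98% confidence, z* = 2.326. Margin = 2.326·0.046985 = 0.10929.
So the interval runs from -0.0672 to 0.1514.

(-0.0672, 0.1514)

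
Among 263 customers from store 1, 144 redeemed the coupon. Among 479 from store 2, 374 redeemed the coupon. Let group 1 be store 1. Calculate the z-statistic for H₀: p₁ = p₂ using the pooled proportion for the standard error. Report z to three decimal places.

p̂₁ = 144/263 = 0.54753, p̂₂ = 374/479 = 0.78079.
Pooling: p̂ = 518/742 = 0.69811.
Pooled SE = √[0.2107512·0.00588996] ≈ 0.035232.
z = -0.23326/0.035232 = -6.621.

z = -6.621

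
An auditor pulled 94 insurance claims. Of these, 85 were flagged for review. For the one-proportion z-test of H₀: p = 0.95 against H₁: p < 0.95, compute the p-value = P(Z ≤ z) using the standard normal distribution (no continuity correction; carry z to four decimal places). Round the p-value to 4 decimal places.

p-value = 0.0209

Sample proportion p̂ = 85/94 = 0.90426.
SE₀ = √(0.95·0.05/94) = 0.022479.
z = (p̂ − p₀)/SE = (85/94 − 0.95)/0.022479 ≈ -2.0350.
From the standard normal, P(Z ≤ z) = 0.0209.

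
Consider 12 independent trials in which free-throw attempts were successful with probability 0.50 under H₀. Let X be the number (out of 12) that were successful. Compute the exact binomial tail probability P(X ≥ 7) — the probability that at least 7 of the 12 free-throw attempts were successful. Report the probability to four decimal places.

X ~ Binomial(n=12, p=0.50).
P(X ≥ 7) = Σ_{j=7}^{12} C(12,j)·0.50^j·0.50^{12−j}.
= 0.193359 + 0.120850 + 0.053711 + 0.016113 + 0.002930 + 0.000244 = 0.3872.

P = 0.3872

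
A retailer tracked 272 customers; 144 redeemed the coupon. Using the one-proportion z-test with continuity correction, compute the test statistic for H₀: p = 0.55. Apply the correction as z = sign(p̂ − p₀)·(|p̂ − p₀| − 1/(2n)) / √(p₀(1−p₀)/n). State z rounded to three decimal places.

Sample proportion p̂ = 144/272 = 0.52941. p̂ − p₀ = -0.020588.
Continuity correction 1/(2n) = 1/544 = 0.001838.
Corrected numerator: |-0.020588| − 0.001838 = 0.018750.
Null standard error: √(0.55·0.45/272) = √0.000909926 = 0.030165.
z = (−)0.018750/0.030165 = -0.622.

z = -0.622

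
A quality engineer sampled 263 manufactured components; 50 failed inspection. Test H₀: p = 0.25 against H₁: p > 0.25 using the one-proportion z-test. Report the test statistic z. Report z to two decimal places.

Sample proportion p̂ = 50/263 = 0.19011.
SE₀ = √(0.25·0.75/263) = 0.026701.
Test statistic: z = -0.05989/0.026701 = -2.24.

z = -2.24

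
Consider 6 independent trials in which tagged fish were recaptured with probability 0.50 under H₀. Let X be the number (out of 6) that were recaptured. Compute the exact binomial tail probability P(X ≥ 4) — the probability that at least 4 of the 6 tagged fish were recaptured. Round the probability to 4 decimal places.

X ~ Binomial(n=6, p=0.50).
P(X ≥ 4) = C(6,4)·0.50^4·0.50^2 + C(6,5)·0.50^5·0.50^1 + C(6,6)·0.50^6·0.50^0.
= 0.234375 + 0.093750 + 0.015625 = 0.3438.

P = 0.3438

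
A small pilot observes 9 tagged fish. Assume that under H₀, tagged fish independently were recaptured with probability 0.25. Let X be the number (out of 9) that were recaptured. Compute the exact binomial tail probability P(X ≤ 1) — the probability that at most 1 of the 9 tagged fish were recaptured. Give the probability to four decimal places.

X is binomial with n = 9 and p = 0.25.
P(X ≤ 1) = C(9,0)·0.25^0·0.75^9 + C(9,1)·0.25^1·0.75^8.
= 0.075085 + 0.225254 = 0.3003.

P = 0.3003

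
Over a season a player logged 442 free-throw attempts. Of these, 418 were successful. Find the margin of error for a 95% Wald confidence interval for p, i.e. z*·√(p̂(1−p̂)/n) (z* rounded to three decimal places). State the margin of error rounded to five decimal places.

With x = 418 successes in n = 442, p̂ = 0.94570.
SE(p̂) = √(0.94570·0.05430/442) = 0.010779.
z* = 1.960 at the 95% level.
Margin of error = z*·SE = 1.960 × 0.010779 = 0.02113.

ME = 0.02113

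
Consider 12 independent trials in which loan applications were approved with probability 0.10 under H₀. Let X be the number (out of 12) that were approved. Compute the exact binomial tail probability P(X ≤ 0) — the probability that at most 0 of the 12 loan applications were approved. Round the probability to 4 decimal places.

P = 0.2824

X is binomial with n = 12 and p = 0.10.
P(X ≤ 0) = C(12,0)·0.10^0·0.90^12.
= 0.282430 = 0.2824.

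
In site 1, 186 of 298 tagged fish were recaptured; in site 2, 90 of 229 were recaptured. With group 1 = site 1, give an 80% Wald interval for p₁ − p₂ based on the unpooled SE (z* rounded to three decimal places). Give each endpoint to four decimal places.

p̂₁ = 0.62416, p̂₂ = 0.39301, so the observed difference is 0.23115.
Unpooled SE = √(p̂₁(1−p̂₁)/n₁ + p̂₂(1−p̂₂)/n₂) = √(0.000787195 + 0.001041720) = 0.042766.
For 80% confidence, z* = 1.282. Margin = 1.282·0.042766 = 0.05483.
CI: 0.23115 ± 0.05483 = (0.1763, 0.2860).

(0.1763, 0.2860)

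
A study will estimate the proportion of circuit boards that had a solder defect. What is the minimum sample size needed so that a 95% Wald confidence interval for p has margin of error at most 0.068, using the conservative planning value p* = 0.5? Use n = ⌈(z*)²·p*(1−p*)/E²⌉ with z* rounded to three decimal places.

n = 208

z* = 1.960 at the 95% level.
p*(1−p*) = 0.2500.
Required n before rounding: 3.841600 × 0.2500 / 0.068² = 207.699.
Rounding up, n = 208.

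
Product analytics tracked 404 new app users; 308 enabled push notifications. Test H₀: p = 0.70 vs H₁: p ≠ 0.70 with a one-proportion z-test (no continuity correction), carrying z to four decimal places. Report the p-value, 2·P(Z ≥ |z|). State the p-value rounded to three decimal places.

p-value = 0.006

With x = 308 successes in n = 404, p̂ = 0.76238.
SE₀ = √(0.70·0.30/404) = 0.022799.
Test statistic (full precision, shown to 4 dp): z = (308/404 − 0.70)/SE₀ ≈ 2.7359.
From the standard normal, 2·P(Z ≥ |z|) = 0.006.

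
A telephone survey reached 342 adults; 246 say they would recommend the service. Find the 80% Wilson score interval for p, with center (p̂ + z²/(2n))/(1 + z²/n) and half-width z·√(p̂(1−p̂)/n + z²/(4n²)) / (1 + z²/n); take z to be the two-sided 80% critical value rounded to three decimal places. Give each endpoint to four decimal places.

(0.6872, 0.7493)

p̂ = 246/342 = 0.71930; z = 1.282, so z² = 1.643524.
Denominator 1 + z²/n = 1 + 1.643524/342 = 1.004806.
Adjusted center: (0.71930 + z²/(2n))/1.004806 = 0.71825.
Radicand: p̂(1−p̂)/n + z²/(4n²) = 0.000590375 + 0.000003513 = 0.000593888.
Half-width = 1.282·√0.000593888/1.004806 = 0.03109.
CI: 0.71825 ± 0.03109 = (0.6872, 0.7493).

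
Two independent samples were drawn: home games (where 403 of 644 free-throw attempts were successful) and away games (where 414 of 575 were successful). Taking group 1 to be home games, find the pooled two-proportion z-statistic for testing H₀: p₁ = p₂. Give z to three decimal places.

Sample proportions: p̂₁ = 403/644 = 0.62578 and p̂₂ = 414/575 = 0.72000.
Pooling: p̂ = 817/1219 = 0.67022.
Pooled SE = √[0.2210246·0.00329193] ≈ 0.026974.
z = -0.09422/0.026974 = -3.493.

z = -3.493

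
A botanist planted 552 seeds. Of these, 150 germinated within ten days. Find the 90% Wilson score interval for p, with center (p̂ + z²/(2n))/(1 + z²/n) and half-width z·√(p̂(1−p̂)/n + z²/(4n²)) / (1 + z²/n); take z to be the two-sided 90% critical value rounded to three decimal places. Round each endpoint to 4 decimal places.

(0.2418, 0.3039)

Here p̂ = 150/552 = 0.27174 and z = 1.645 (z² = 2.706025).
1 + z²/n = 1.004902.
Adjusted center: (0.27174 + z²/(2n))/1.004902 = 0.27285.
Radicand: p̂(1−p̂)/n + z²/(4n²) = 0.000358509 + 0.000002220 = 0.000360729.
Half-width = z·√(radicand)/denom = 1.645·0.018993/1.004902 = 0.03109.
So the interval runs from 0.2418 to 0.3039.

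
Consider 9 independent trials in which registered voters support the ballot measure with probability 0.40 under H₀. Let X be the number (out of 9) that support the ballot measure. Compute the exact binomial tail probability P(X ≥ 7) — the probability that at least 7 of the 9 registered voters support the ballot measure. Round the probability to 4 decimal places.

X ~ Binomial(n=9, p=0.40).
P(X ≥ 7) = C(9,7)·0.40^7·0.60^2 + C(9,8)·0.40^8·0.60^1 + C(9,9)·0.40^9·0.60^0.
= 0.021234 + 0.003539 + 0.000262 = 0.0250.

P = 0.0250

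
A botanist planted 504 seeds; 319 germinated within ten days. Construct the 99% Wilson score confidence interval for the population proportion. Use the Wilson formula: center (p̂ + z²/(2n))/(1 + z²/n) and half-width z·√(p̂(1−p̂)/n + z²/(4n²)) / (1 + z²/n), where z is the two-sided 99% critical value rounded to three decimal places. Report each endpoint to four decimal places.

(0.5762, 0.6862)

p̂ = 319/504 = 0.63294; z = 2.576, so z² = 6.635776.
Denominator 1 + z²/n = 1 + 6.635776/504 = 1.013166.
Adjusted center: (0.63294 + z²/(2n))/1.013166 = 0.63121.
Radicand: p̂(1−p̂)/n + z²/(4n²) = 0.000460968 + 0.000006531 = 0.000467499.
Half-width = 2.576·√0.000467499/1.013166 = 0.05497.
Interval: 0.63121 ± 0.05497 → (0.5762, 0.6862).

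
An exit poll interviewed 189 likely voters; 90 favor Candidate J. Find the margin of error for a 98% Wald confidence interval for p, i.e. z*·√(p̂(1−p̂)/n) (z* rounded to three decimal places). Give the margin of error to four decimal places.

Sample proportion p̂ = 90/189 = 0.47619.
SE(p̂) = √(0.47619·0.52381/189) = 0.036328.
The 98% critical value is z* = 2.326.
Margin of error = z*·SE = 2.326 × 0.036328 = 0.0845.

ME = 0.0845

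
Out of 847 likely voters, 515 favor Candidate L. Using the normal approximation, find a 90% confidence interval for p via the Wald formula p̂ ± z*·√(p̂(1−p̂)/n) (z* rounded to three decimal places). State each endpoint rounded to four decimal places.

Sample proportion p̂ = 515/847 = 0.60803.
Standard error of p̂: √(0.238330/847) = √0.000281381 = 0.016774.
For 90% confidence, z* = 1.645.
Margin = 1.645·0.016774 = 0.02759.
Interval: 0.60803 ± 0.02759 → (0.5804, 0.6356).

(0.5804, 0.6356)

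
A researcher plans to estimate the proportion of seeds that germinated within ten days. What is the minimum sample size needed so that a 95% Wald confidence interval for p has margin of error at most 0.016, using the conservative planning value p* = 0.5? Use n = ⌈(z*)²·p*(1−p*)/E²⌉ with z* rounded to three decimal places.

For 95% confidence, z* = 1.960.
p*(1−p*) = 0.50·0.50 = 0.2500.
Required n before rounding: 3.841600 × 0.2500 / 0.016² = 3751.562.
Rounding up, n = 3752.

n = 3752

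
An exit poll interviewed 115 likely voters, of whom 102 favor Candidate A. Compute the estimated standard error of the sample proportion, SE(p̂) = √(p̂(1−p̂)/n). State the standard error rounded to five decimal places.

p̂ = 102/115 = 0.88696.
p̂(1−p̂) = 0.100262.
Dividing by n and taking the root: √0.000871843 = 0.02953.

SE = 0.02953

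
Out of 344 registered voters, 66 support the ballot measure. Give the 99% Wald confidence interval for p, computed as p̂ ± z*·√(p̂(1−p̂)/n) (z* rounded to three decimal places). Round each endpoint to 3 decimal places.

With x = 66 successes in n = 344, p̂ = 0.19186.
SE(p̂) = √(0.19186·0.80814/344) = 0.021230.
z* = 2.576 at the 99% level.
Margin of error: 2.576 × 0.021230 = 0.05469.
So the interval runs from 0.137 to 0.247.

(0.137, 0.247)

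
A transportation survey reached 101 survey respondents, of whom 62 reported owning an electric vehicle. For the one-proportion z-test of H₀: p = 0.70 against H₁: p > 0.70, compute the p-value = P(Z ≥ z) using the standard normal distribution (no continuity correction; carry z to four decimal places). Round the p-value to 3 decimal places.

The sample proportion is 62/101 = 0.61386.
SE₀ = √(0.70·0.30/101) = 0.045598.
z = (p̂ − p₀)/SE = (62/101 − 0.70)/0.045598 ≈ -1.8891.
From the standard normal, P(Z ≥ z) = 0.971.

p-value = 0.971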